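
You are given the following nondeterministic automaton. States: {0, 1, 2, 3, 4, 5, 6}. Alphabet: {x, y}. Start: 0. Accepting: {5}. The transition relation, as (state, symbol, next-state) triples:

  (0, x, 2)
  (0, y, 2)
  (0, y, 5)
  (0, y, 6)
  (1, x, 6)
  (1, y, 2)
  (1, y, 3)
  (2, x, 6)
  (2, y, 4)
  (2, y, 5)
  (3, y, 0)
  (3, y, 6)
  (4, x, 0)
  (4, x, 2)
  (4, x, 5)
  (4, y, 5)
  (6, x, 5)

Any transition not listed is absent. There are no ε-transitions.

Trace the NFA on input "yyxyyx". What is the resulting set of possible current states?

Start in {0}.
Read 'y': {0} → {2, 5, 6}.
Read 'y': {2, 5, 6} → {4, 5}.
Read 'x': {4, 5} → {0, 2, 5}.
Read 'y': {0, 2, 5} → {2, 4, 5, 6}.
Read 'y': {2, 4, 5, 6} → {4, 5}.
Read 'x': {4, 5} → {0, 2, 5}.

{0, 2, 5}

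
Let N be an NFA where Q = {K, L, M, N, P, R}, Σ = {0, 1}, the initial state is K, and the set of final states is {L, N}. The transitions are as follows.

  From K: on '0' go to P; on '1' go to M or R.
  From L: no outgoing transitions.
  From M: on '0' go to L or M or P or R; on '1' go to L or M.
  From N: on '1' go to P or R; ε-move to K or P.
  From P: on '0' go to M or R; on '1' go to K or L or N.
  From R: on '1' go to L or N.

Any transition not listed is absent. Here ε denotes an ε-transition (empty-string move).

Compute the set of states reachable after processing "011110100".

{L, M, P, R}

Start in {K}.
Read '0': {K} → {P}.
Read '1': {P} → {K, L, N, P}.
Read '1': {K, L, N, P} → {K, L, M, N, P, R}.
Read '1': {K, L, M, N, P, R} → {K, L, M, N, P, R}.
Read '1': {K, L, M, N, P, R} → {K, L, M, N, P, R}.
Read '0': {K, L, M, N, P, R} → {L, M, P, R}.
Read '1': {L, M, P, R} → {K, L, M, N, P}.
Read '0': {K, L, M, N, P} → {L, M, P, R}.
Read '0': {L, M, P, R} → {L, M, P, R}.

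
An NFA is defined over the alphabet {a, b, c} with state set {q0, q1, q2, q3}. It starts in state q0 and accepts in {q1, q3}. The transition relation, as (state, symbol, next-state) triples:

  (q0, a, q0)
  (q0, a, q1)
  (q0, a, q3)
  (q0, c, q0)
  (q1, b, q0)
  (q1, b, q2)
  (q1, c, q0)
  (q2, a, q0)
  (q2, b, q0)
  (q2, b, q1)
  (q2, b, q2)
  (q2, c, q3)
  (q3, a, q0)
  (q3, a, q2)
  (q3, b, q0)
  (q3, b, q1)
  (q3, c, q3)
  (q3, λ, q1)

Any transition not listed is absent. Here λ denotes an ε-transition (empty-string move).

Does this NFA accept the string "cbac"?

No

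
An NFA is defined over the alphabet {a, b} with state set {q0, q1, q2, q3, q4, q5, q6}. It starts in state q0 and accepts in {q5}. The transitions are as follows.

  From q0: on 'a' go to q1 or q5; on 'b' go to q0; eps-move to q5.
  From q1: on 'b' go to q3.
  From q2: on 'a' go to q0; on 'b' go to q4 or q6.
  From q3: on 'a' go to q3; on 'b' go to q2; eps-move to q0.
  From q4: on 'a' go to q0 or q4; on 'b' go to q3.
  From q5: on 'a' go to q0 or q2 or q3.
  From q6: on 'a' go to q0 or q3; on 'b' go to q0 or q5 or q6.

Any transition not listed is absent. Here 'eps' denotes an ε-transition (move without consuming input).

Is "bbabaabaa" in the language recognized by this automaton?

Yes

Start: ε-closure({q0}) = {q0, q5}.
Read 'b': {q0, q5} → {q0, q5}.
Read 'b': {q0, q5} → {q0, q5}.
Read 'a': {q0, q5} → {q0, q1, q2, q3, q5}.
Read 'b': {q0, q1, q2, q3, q5} → {q0, q2, q3, q4, q5, q6}.
Read 'a': {q0, q2, q3, q4, q5, q6} → {q0, q1, q2, q3, q4, q5}.
Read 'a': {q0, q1, q2, q3, q4, q5} → {q0, q1, q2, q3, q4, q5}.
Read 'b': {q0, q1, q2, q3, q4, q5} → {q0, q2, q3, q4, q5, q6}.
Read 'a': {q0, q2, q3, q4, q5, q6} → {q0, q1, q2, q3, q4, q5}.
Read 'a': {q0, q1, q2, q3, q4, q5} → {q0, q1, q2, q3, q4, q5}.
The final set {q0, q1, q2, q3, q4, q5} contains the accepting state q5.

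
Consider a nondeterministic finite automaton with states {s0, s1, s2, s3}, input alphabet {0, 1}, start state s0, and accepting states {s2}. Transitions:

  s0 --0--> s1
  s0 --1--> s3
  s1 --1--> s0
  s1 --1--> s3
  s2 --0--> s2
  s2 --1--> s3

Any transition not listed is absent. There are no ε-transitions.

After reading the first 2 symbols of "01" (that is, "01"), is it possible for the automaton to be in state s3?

Yes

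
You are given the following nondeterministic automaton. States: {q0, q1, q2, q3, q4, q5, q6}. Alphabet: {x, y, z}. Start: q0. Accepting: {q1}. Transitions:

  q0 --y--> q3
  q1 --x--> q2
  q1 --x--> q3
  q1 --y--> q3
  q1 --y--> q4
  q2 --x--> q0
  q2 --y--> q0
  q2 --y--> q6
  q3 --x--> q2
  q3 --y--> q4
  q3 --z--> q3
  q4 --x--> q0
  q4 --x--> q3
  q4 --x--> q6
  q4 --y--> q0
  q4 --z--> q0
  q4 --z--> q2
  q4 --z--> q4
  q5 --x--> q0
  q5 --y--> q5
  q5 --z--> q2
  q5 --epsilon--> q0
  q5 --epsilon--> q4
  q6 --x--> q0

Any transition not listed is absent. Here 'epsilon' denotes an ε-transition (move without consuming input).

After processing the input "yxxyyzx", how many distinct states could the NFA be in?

Start in {q0}.
Read 'y': {q0} → {q3}.
Read 'x': {q3} → {q2}.
Read 'x': {q2} → {q0}.
Read 'y': {q0} → {q3}.
Read 'y': {q3} → {q4}.
Read 'z': {q4} → {q0, q2, q4}.
Read 'x': {q0, q2, q4} → {q0, q3, q6}.
That set has 3 states.

3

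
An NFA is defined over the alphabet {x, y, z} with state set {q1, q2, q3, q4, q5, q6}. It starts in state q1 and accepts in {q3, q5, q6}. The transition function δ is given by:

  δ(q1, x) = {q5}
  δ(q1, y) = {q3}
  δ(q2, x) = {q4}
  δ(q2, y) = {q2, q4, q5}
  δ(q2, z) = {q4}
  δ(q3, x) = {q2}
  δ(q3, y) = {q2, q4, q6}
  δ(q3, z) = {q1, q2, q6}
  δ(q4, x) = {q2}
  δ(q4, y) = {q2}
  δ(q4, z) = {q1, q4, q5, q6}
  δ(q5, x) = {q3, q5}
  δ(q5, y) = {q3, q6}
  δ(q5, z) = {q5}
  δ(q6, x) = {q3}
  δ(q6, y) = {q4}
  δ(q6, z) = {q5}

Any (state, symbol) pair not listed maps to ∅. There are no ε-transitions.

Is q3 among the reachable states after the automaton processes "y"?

Yes

Start in {q1}.
Read 'y': q1→{q3}; now {q3}.
State q3 is in {q3}.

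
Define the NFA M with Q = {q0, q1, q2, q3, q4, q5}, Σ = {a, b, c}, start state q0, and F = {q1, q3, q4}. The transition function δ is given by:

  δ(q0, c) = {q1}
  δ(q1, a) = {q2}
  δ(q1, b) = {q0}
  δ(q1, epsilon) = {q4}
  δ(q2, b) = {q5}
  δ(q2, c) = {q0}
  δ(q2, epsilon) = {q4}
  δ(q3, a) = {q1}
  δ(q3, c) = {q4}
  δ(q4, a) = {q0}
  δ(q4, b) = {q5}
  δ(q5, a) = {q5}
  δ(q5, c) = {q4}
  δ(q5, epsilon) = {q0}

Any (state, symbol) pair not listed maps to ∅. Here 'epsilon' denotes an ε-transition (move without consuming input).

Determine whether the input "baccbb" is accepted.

Start in {q0}.
Read 'b': q0→∅; now ∅.
The set is empty and remains empty for the remaining 5 symbols.
The final set ∅ contains no accepting state.

No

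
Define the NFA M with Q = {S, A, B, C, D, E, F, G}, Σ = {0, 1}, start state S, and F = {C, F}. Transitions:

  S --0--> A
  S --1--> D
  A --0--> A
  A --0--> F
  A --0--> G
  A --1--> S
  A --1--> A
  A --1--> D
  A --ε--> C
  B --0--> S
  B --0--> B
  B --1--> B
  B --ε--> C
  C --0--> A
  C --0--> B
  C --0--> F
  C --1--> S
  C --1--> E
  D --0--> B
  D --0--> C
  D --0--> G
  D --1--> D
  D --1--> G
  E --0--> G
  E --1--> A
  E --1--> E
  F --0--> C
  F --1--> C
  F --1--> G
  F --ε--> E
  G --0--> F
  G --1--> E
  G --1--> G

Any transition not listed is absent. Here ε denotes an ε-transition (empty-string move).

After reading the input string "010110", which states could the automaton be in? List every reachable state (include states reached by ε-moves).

{S, A, B, C, E, F, G}

Start in {S}.
Read '0': S→{A}; union {A}; ε-closure = {A, C}.
Read '1': A→{S, A, D}, C→{S, E}; union {S, A, D, E}; ε-closure = {S, A, C, D, E}.
Read '0': S→{A}, A→{A, F, G}, C→{A, B, F}, D→{B, C, G}, E→{G}; union {A, B, C, F, G}; ε-closure = {A, B, C, E, F, G}.
Read '1': A→{S, A, D}, B→{B}, C→{S, E}, E→{A, E}, F→{C, G}, G→{E, G}; now {S, A, B, C, D, E, G}.
Read '1': S→{D}, A→{S, A, D}, B→{B}, C→{S, E}, D→{D, G}, E→{A, E}, G→{E, G}; union {S, A, B, D, E, G}; ε-closure = {S, A, B, C, D, E, G}.
Read '0': S→{A}, A→{A, F, G}, B→{S, B}, C→{A, B, F}, D→{B, C, G}, E→{G}, G→{F}; union {S, A, B, C, F, G}; ε-closure = {S, A, B, C, E, F, G}.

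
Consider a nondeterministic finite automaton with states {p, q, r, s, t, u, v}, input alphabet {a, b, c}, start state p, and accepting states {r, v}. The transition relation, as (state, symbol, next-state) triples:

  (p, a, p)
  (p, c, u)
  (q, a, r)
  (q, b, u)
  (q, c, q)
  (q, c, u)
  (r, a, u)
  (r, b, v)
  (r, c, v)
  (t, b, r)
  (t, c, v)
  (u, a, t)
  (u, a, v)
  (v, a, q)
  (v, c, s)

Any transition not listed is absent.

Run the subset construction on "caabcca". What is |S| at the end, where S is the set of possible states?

Start in {p}.
Read 'c': {p} → {u}.
Read 'a': {u} → {t, v}.
Read 'a': {t, v} → {q}.
Read 'b': {q} → {u}.
Read 'c': {u} → ∅.
The set is empty and remains empty for the remaining 2 symbols.
That set has 0 states.

0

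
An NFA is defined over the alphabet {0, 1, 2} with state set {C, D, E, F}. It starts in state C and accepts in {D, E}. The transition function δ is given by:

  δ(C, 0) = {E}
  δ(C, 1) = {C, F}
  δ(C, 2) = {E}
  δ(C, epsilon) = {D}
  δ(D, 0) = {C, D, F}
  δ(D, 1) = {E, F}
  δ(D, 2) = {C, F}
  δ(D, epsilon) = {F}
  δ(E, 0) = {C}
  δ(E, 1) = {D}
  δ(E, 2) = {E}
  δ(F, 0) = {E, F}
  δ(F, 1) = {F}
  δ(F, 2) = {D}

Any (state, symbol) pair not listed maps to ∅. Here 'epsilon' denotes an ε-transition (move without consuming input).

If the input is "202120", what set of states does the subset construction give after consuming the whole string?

Start: ε-closure({C}) = {C, D, F}.
Read '2': {C, D, F} → {C, D, E, F}.
Read '0': {C, D, E, F} → {C, D, E, F}.
Read '2': {C, D, E, F} → {C, D, E, F}.
Read '1': {C, D, E, F} → {C, D, E, F}.
Read '2': {C, D, E, F} → {C, D, E, F}.
Read '0': {C, D, E, F} → {C, D, E, F}.

{C, D, E, F}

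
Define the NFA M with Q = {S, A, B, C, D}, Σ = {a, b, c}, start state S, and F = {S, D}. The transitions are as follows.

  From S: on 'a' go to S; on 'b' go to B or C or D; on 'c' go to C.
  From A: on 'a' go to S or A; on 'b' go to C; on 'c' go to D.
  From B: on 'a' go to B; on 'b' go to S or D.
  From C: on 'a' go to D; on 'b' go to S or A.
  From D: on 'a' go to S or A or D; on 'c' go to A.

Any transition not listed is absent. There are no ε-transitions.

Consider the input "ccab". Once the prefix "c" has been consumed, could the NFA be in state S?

Start in {S}.
Read 'c': {S} → {C}.
State S is not in {C}.

No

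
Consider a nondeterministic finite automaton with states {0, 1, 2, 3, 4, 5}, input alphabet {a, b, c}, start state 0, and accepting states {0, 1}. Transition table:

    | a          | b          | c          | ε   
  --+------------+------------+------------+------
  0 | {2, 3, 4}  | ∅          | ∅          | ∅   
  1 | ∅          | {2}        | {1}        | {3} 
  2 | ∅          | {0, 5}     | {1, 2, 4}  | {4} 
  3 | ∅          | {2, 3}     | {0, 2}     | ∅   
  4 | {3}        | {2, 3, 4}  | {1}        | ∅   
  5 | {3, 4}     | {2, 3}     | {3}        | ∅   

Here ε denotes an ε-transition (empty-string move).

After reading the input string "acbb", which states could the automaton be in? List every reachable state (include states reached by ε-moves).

Start in {0}.
Read 'a': 0→{2, 3, 4}; now {2, 3, 4}.
Read 'c': 2→{1, 2, 4}, 3→{0, 2}, 4→{1}; union {0, 1, 2, 4}; ε-closure = {0, 1, 2, 3, 4}.
Read 'b': 0→∅, 1→{2}, 2→{0, 5}, 3→{2, 3}, 4→{2, 3, 4}; now {0, 2, 3, 4, 5}.
Read 'b': 0→∅, 2→{0, 5}, 3→{2, 3}, 4→{2, 3, 4}, 5→{2, 3}; now {0, 2, 3, 4, 5}.

{0, 2, 3, 4, 5}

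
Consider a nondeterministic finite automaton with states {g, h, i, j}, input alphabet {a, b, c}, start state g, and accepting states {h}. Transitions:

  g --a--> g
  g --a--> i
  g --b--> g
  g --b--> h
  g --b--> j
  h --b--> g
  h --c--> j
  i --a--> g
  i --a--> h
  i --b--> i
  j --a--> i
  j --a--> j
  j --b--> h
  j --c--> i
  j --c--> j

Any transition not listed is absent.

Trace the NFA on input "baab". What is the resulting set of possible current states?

{g, h, i, j}

Start in {g}.
Read 'b': {g} → {g, h, j}.
Read 'a': {g, h, j} → {g, i, j}.
Read 'a': {g, i, j} → {g, h, i, j}.
Read 'b': {g, h, i, j} → {g, h, i, j}.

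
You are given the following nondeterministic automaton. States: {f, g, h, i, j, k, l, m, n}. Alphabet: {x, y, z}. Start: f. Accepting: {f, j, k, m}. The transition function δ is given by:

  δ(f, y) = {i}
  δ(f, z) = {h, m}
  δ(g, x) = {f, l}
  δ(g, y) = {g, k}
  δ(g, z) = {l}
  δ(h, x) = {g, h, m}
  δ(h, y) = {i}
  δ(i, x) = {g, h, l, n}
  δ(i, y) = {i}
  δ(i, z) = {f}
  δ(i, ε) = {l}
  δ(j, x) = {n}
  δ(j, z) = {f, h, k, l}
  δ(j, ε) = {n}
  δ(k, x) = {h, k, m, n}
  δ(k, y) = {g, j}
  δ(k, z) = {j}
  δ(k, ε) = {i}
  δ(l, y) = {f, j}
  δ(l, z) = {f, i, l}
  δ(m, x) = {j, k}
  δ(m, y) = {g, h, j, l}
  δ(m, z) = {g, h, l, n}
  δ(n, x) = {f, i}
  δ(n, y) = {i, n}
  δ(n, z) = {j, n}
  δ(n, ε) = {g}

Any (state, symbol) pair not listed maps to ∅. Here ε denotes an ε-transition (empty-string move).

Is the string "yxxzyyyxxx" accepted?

Start in {f}.
Read 'y': {f} → {i, l}.
Read 'x': {i, l} → {g, h, l, n}.
Read 'x': {g, h, l, n} → {f, g, h, i, l, m}.
Read 'z': {f, g, h, i, l, m} → {f, g, h, i, l, m, n}.
Read 'y': {f, g, h, i, l, m, n} → {f, g, h, i, j, k, l, n}.
Read 'y': {f, g, h, i, j, k, l, n} → {f, g, i, j, k, l, n}.
Read 'y': {f, g, i, j, k, l, n} → {f, g, i, j, k, l, n}.
Read 'x': {f, g, i, j, k, l, n} → {f, g, h, i, k, l, m, n}.
Read 'x': {f, g, h, i, k, l, m, n} → {f, g, h, i, j, k, l, m, n}.
Read 'x': {f, g, h, i, j, k, l, m, n} → {f, g, h, i, j, k, l, m, n}.
The final set {f, g, h, i, j, k, l, m, n} contains the accepting states f, j, k, m.

Yes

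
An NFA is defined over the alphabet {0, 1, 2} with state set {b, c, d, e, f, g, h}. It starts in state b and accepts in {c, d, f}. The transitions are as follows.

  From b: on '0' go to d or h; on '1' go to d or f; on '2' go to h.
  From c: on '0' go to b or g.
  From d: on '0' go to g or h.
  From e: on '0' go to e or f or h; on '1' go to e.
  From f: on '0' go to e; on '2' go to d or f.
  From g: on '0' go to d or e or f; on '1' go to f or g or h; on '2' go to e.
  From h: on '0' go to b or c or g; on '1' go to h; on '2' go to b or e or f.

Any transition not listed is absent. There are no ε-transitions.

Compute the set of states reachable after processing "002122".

{d, f, h}

Start in {b}.
Read '0': {b} → {d, h}.
Read '0': {d, h} → {b, c, g, h}.
Read '2': {b, c, g, h} → {b, e, f, h}.
Read '1': {b, e, f, h} → {d, e, f, h}.
Read '2': {d, e, f, h} → {b, d, e, f}.
Read '2': {b, d, e, f} → {d, f, h}.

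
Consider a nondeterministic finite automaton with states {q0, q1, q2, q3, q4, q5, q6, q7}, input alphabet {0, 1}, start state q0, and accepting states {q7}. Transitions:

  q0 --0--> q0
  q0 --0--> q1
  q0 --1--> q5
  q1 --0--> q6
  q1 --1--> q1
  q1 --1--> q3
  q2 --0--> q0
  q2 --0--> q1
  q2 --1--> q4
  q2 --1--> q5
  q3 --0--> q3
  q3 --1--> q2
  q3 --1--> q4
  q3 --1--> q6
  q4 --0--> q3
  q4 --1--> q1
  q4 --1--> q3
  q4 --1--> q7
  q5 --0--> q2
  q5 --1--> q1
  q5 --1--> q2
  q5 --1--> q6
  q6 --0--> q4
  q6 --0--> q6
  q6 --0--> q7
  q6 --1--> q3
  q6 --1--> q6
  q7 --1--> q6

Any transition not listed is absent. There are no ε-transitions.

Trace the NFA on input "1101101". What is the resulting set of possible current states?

Start in {q0}.
Read '1': {q0} → {q5}.
Read '1': {q5} → {q1, q2, q6}.
Read '0': {q1, q2, q6} → {q0, q1, q4, q6, q7}.
Read '1': {q0, q1, q4, q6, q7} → {q1, q3, q5, q6, q7}.
Read '1': {q1, q3, q5, q6, q7} → {q1, q2, q3, q4, q6}.
Read '0': {q1, q2, q3, q4, q6} → {q0, q1, q3, q4, q6, q7}.
Read '1': {q0, q1, q3, q4, q6, q7} → {q1, q2, q3, q4, q5, q6, q7}.

{q1, q2, q3, q4, q5, q6, q7}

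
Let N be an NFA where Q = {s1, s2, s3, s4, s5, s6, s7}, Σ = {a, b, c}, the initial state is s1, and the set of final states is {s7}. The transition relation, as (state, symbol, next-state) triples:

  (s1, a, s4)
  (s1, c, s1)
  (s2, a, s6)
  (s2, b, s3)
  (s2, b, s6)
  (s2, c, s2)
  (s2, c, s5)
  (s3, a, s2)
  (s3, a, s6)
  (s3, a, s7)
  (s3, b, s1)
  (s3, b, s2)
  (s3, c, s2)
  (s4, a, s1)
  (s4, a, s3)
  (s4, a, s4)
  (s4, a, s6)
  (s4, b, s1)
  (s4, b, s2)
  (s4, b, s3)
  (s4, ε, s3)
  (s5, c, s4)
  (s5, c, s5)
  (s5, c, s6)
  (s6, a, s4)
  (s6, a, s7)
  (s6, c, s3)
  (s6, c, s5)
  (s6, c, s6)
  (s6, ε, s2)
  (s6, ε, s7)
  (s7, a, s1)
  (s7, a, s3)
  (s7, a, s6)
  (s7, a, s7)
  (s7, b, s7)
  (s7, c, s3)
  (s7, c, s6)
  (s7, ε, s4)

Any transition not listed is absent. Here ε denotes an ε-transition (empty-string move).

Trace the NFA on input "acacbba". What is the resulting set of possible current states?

{s1, s2, s3, s4, s6, s7}

Start in {s1}.
Read 'a': s1→{s4}; union {s4}; ε-closure = {s3, s4}.
Read 'c': s3→{s2}, s4→∅; now {s2}.
Read 'a': s2→{s6}; union {s6}; ε-closure = {s2, s3, s4, s6, s7}.
Read 'c': s2→{s2, s5}, s3→{s2}, s4→∅, s6→{s3, s5, s6}, s7→{s3, s6}; union {s2, s3, s5, s6}; ε-closure = {s2, s3, s4, s5, s6, s7}.
Read 'b': s2→{s3, s6}, s3→{s1, s2}, s4→{s1, s2, s3}, s5→∅, s6→∅, s7→{s7}; union {s1, s2, s3, s6, s7}; ε-closure = {s1, s2, s3, s4, s6, s7}.
Read 'b': s1→∅, s2→{s3, s6}, s3→{s1, s2}, s4→{s1, s2, s3}, s6→∅, s7→{s7}; union {s1, s2, s3, s6, s7}; ε-closure = {s1, s2, s3, s4, s6, s7}.
Read 'a': s1→{s4}, s2→{s6}, s3→{s2, s6, s7}, s4→{s1, s3, s4, s6}, s6→{s4, s7}, s7→{s1, s3, s6, s7}; now {s1, s2, s3, s4, s6, s7}.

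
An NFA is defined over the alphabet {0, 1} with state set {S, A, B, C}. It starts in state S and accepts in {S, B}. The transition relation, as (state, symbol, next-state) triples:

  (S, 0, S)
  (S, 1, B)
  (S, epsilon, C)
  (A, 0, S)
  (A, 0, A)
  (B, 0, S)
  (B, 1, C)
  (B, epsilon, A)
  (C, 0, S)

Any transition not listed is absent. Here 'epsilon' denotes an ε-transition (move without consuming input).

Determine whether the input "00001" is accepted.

Yes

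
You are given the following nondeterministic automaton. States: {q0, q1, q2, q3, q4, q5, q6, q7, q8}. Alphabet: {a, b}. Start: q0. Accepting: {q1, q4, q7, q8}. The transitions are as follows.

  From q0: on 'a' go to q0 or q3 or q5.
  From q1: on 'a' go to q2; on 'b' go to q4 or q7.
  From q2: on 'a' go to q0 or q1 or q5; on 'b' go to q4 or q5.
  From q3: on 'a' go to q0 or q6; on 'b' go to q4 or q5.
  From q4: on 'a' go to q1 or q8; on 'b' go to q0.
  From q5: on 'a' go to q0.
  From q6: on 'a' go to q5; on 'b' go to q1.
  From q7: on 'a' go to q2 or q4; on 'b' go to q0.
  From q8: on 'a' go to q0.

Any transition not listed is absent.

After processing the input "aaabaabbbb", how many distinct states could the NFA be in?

Start in {q0}.
Read 'a': q0→{q0, q3, q5}; now {q0, q3, q5}.
Read 'a': q0→{q0, q3, q5}, q3→{q0, q6}, q5→{q0}; now {q0, q3, q5, q6}.
Read 'a': q0→{q0, q3, q5}, q3→{q0, q6}, q5→{q0}, q6→{q5}; now {q0, q3, q5, q6}.
Read 'b': q0→∅, q3→{q4, q5}, q5→∅, q6→{q1}; now {q1, q4, q5}.
Read 'a': q1→{q2}, q4→{q1, q8}, q5→{q0}; now {q0, q1, q2, q8}.
Read 'a': q0→{q0, q3, q5}, q1→{q2}, q2→{q0, q1, q5}, q8→{q0}; now {q0, q1, q2, q3, q5}.
Read 'b': q0→∅, q1→{q4, q7}, q2→{q4, q5}, q3→{q4, q5}, q5→∅; now {q4, q5, q7}.
Read 'b': q4→{q0}, q5→∅, q7→{q0}; now {q0}.
Read 'b': q0→∅; now ∅.
The set is empty and remains empty for the remaining 1 symbol.
That set has 0 states.

0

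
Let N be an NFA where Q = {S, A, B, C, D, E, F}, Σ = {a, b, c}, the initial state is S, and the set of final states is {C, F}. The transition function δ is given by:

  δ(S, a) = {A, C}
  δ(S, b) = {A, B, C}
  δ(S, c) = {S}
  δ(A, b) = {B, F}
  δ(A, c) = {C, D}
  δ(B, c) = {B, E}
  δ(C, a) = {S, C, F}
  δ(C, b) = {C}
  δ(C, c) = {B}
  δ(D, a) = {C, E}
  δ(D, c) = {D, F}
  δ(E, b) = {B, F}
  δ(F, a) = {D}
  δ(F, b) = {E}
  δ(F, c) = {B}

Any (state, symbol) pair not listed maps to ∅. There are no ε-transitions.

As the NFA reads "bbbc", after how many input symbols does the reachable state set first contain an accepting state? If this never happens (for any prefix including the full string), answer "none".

Start in {S}.
Read 'b': S→{A, B, C}; now {A, B, C}.
None of the earlier sets intersect F, but {A, B, C} does.

1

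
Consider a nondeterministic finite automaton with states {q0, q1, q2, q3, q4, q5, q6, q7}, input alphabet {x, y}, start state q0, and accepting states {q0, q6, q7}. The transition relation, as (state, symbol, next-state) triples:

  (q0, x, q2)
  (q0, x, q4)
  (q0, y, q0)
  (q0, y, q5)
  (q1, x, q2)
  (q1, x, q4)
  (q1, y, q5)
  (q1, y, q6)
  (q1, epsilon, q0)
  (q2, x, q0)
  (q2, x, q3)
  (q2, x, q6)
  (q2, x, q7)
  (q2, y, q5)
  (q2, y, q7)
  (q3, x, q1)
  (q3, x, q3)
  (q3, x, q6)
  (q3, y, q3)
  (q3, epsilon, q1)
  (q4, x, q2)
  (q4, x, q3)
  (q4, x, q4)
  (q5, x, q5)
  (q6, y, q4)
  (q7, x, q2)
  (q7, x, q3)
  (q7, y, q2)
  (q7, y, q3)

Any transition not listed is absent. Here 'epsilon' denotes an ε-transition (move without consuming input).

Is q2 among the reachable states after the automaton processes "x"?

Yes

Start in {q0}.
Read 'x': q0→{q2, q4}; now {q2, q4}.
State q2 is in {q2, q4}.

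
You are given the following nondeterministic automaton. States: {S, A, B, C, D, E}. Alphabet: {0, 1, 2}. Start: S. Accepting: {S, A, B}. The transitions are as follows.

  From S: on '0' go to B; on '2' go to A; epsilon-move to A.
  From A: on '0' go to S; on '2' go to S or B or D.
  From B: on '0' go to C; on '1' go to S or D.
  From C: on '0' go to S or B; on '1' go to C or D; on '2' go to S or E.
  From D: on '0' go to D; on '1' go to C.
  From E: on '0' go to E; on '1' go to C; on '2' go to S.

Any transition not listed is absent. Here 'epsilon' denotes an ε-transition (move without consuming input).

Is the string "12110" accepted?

Start: ε-closure({S}) = {S, A}.
Read '1': {S, A} → ∅.
The set is empty and remains empty for the remaining 4 symbols.
The final set ∅ contains no accepting state.

No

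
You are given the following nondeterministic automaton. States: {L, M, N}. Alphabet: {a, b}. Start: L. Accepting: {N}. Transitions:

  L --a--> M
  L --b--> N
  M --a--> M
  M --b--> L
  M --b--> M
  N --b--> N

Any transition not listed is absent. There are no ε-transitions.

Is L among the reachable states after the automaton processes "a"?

No

Start in {L}.
Read 'a': {L} → {M}.
State L is not in {M}.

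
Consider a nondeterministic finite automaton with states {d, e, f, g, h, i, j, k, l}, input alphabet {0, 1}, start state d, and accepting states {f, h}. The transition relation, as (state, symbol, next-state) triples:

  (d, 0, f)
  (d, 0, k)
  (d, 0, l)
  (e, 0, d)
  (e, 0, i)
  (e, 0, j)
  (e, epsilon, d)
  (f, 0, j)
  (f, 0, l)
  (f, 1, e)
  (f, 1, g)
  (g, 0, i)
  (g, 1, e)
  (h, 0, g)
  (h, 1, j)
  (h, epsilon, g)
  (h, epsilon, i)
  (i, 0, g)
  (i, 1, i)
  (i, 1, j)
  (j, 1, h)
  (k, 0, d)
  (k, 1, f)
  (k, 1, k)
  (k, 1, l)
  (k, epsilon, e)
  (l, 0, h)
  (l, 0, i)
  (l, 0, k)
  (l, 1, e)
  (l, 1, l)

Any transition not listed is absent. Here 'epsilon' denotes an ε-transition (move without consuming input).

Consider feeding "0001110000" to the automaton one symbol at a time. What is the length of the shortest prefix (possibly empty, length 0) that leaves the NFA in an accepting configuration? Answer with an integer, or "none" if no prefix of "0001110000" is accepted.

Start in {d}.
Read '0': {d} → {d, e, f, k, l}.
None of the earlier sets intersect F, but {d, e, f, k, l} does.

1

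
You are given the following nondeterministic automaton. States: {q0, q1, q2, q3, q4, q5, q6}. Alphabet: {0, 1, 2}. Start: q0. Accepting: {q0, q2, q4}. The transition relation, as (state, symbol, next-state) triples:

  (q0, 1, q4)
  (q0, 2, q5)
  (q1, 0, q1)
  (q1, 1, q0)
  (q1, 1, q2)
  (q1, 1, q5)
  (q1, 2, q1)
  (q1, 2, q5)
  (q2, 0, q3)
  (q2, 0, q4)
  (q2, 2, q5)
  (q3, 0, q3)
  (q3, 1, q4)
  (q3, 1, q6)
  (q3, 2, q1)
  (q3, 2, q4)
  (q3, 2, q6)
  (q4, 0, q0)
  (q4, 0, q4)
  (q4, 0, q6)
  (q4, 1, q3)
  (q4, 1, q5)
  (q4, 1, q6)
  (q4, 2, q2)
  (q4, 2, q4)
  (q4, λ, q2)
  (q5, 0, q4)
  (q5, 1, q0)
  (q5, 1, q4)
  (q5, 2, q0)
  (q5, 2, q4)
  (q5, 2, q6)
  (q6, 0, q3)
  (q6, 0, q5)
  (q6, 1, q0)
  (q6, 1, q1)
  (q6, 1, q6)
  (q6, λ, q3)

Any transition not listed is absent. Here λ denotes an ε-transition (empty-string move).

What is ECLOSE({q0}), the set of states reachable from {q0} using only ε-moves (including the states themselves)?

{q0}

Begin with {q0}.
No ε-moves leave this set, so the closure equals the set itself.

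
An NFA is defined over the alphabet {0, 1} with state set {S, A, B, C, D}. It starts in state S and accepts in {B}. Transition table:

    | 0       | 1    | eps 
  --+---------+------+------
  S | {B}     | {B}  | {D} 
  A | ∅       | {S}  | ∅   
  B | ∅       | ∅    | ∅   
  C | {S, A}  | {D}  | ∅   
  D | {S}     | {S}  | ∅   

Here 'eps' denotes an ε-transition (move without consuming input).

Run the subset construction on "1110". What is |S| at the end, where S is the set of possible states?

Start: ε-closure({S}) = {S, D}.
Read '1': {S, D} → {S, B, D}.
Read '1': {S, B, D} → {S, B, D}.
Read '1': {S, B, D} → {S, B, D}.
Read '0': {S, B, D} → {S, B, D}.
That set has 3 states.

3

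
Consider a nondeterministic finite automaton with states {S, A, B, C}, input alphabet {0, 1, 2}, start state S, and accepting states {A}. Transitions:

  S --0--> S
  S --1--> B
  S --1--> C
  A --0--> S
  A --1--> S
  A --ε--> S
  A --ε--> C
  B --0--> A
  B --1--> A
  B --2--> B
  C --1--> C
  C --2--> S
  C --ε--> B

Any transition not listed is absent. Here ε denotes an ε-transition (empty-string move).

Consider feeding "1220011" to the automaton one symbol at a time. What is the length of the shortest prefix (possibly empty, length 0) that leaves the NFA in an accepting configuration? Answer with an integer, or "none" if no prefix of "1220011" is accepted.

4

Start in {S}.
Read '1': S→{B, C}; now {B, C}.
Read '2': B→{B}, C→{S}; now {S, B}.
Read '2': S→∅, B→{B}; now {B}.
Read '0': B→{A}; union {A}; ε-closure = {S, A, B, C}.
None of the earlier sets intersect F, but {S, A, B, C} does.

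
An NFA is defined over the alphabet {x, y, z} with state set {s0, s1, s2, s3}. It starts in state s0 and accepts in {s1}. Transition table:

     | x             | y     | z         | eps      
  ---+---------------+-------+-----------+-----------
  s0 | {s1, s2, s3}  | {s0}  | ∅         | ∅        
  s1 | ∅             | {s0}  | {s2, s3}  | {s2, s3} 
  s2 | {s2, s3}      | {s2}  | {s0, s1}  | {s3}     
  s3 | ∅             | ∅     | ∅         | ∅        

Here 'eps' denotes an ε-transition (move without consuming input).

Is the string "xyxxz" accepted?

Start in {s0}.
Read 'x': s0→{s1, s2, s3}; now {s1, s2, s3}.
Read 'y': s1→{s0}, s2→{s2}, s3→∅; union {s0, s2}; ε-closure = {s0, s2, s3}.
Read 'x': s0→{s1, s2, s3}, s2→{s2, s3}, s3→∅; now {s1, s2, s3}.
Read 'x': s1→∅, s2→{s2, s3}, s3→∅; now {s2, s3}.
Read 'z': s2→{s0, s1}, s3→∅; union {s0, s1}; ε-closure = {s0, s1, s2, s3}.
The final set {s0, s1, s2, s3} contains the accepting state s1.

Yes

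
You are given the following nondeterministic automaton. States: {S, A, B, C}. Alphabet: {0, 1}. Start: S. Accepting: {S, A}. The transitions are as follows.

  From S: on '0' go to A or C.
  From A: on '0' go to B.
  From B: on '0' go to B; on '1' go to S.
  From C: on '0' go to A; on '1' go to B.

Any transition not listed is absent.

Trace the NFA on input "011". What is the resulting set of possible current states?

Start in {S}.
Read '0': S→{A, C}; now {A, C}.
Read '1': A→∅, C→{B}; now {B}.
Read '1': B→{S}; now {S}.

{S}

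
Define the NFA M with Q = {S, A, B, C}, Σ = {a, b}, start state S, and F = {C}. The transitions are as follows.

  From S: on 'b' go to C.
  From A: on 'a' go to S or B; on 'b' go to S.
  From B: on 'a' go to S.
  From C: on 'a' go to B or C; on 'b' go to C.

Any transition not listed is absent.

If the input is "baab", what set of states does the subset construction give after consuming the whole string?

{C}

Start in {S}.
Read 'b': {S} → {C}.
Read 'a': {C} → {B, C}.
Read 'a': {B, C} → {S, B, C}.
Read 'b': {S, B, C} → {C}.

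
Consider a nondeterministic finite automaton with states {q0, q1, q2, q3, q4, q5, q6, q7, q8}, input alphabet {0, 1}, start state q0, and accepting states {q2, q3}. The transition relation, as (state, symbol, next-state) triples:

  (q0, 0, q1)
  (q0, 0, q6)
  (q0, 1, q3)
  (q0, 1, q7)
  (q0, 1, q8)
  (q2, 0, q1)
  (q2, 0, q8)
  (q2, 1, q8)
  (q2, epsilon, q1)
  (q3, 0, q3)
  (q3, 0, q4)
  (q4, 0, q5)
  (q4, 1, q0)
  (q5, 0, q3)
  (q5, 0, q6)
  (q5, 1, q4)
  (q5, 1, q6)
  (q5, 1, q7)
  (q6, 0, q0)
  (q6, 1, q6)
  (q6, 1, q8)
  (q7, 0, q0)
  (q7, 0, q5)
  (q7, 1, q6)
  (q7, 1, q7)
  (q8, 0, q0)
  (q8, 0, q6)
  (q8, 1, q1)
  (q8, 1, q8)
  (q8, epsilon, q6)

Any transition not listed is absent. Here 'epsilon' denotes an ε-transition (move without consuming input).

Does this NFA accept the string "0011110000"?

Start in {q0}.
Read '0': q0→{q1, q6}; now {q1, q6}.
Read '0': q1→∅, q6→{q0}; now {q0}.
Read '1': q0→{q3, q7, q8}; union {q3, q7, q8}; ε-closure = {q3, q6, q7, q8}.
Read '1': q3→∅, q6→{q6, q8}, q7→{q6, q7}, q8→{q1, q8}; now {q1, q6, q7, q8}.
Read '1': q1→∅, q6→{q6, q8}, q7→{q6, q7}, q8→{q1, q8}; now {q1, q6, q7, q8}.
Read '1': q1→∅, q6→{q6, q8}, q7→{q6, q7}, q8→{q1, q8}; now {q1, q6, q7, q8}.
Read '0': q1→∅, q6→{q0}, q7→{q0, q5}, q8→{q0, q6}; now {q0, q5, q6}.
Read '0': q0→{q1, q6}, q5→{q3, q6}, q6→{q0}; now {q0, q1, q3, q6}.
Read '0': q0→{q1, q6}, q1→∅, q3→{q3, q4}, q6→{q0}; now {q0, q1, q3, q4, q6}.
Read '0': q0→{q1, q6}, q1→∅, q3→{q3, q4}, q4→{q5}, q6→{q0}; now {q0, q1, q3, q4, q5, q6}.
The final set {q0, q1, q3, q4, q5, q6} contains the accepting state q3.

Yes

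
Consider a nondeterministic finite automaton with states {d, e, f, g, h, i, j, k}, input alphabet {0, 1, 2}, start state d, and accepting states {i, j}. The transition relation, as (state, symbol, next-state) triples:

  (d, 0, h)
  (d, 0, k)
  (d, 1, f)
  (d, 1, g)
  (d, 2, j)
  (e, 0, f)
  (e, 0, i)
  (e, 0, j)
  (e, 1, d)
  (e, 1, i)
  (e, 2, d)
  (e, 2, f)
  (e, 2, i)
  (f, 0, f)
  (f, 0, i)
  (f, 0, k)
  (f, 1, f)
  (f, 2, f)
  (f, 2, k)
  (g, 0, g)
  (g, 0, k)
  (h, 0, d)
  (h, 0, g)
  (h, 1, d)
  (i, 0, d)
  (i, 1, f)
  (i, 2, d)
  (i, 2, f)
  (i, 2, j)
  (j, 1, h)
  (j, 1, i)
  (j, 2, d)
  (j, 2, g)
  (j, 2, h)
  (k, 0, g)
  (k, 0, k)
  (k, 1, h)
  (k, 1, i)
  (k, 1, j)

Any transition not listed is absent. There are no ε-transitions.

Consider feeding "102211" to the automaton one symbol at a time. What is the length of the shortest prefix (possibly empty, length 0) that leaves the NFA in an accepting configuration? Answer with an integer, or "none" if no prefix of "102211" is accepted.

2

Start in {d}.
Read '1': {d} → {f, g}.
Read '0': {f, g} → {f, g, i, k}.
None of the earlier sets intersect F, but {f, g, i, k} does.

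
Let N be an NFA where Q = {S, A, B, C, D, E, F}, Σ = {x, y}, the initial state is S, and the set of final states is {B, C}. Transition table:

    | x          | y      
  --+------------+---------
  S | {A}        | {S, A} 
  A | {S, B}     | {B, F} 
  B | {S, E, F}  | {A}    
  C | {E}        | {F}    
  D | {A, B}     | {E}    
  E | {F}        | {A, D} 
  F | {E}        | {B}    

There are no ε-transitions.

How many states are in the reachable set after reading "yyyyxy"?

5

Start in {S}.
Read 'y': S→{S, A}; now {S, A}.
Read 'y': S→{S, A}, A→{B, F}; now {S, A, B, F}.
Read 'y': S→{S, A}, A→{B, F}, B→{A}, F→{B}; now {S, A, B, F}.
Read 'y': S→{S, A}, A→{B, F}, B→{A}, F→{B}; now {S, A, B, F}.
Read 'x': S→{A}, A→{S, B}, B→{S, E, F}, F→{E}; now {S, A, B, E, F}.
Read 'y': S→{S, A}, A→{B, F}, B→{A}, E→{A, D}, F→{B}; now {S, A, B, D, F}.
That set has 5 states.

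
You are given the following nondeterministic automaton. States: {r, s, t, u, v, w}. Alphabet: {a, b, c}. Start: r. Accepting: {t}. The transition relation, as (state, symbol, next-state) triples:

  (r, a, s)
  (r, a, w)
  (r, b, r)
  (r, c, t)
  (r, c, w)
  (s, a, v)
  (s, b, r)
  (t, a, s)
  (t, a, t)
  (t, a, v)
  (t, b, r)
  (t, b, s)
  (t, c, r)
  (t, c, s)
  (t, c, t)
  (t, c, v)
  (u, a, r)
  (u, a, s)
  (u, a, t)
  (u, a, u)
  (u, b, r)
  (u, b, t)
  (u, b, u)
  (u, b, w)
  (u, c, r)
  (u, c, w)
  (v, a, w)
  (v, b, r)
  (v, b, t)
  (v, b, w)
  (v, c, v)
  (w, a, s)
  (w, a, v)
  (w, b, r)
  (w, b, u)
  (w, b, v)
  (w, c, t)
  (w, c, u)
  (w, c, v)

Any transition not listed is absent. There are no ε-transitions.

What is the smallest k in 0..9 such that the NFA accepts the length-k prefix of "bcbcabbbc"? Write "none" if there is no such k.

2

Start in {r}.
Read 'b': {r} → {r}.
Read 'c': {r} → {t, w}.
None of the earlier sets intersect F, but {t, w} does.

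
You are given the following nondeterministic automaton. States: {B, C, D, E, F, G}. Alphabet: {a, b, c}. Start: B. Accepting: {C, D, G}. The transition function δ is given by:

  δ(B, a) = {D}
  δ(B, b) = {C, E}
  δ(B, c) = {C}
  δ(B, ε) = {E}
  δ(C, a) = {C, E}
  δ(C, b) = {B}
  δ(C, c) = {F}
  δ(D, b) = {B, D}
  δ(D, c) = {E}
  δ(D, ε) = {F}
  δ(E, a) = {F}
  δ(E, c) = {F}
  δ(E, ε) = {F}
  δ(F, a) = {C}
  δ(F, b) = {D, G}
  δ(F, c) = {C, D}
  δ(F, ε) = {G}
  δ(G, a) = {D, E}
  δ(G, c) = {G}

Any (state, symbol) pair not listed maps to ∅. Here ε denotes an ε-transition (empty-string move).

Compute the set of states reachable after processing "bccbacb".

Start: ε-closure({B}) = {B, E, F, G}.
Read 'b': B→{C, E}, E→∅, F→{D, G}, G→∅; union {C, D, E, G}; ε-closure = {C, D, E, F, G}.
Read 'c': C→{F}, D→{E}, E→{F}, F→{C, D}, G→{G}; now {C, D, E, F, G}.
Read 'c': C→{F}, D→{E}, E→{F}, F→{C, D}, G→{G}; now {C, D, E, F, G}.
Read 'b': C→{B}, D→{B, D}, E→∅, F→{D, G}, G→∅; union {B, D, G}; ε-closure = {B, D, E, F, G}.
Read 'a': B→{D}, D→∅, E→{F}, F→{C}, G→{D, E}; union {C, D, E, F}; ε-closure = {C, D, E, F, G}.
Read 'c': C→{F}, D→{E}, E→{F}, F→{C, D}, G→{G}; now {C, D, E, F, G}.
Read 'b': C→{B}, D→{B, D}, E→∅, F→{D, G}, G→∅; union {B, D, G}; ε-closure = {B, D, E, F, G}.

{B, D, E, F, G}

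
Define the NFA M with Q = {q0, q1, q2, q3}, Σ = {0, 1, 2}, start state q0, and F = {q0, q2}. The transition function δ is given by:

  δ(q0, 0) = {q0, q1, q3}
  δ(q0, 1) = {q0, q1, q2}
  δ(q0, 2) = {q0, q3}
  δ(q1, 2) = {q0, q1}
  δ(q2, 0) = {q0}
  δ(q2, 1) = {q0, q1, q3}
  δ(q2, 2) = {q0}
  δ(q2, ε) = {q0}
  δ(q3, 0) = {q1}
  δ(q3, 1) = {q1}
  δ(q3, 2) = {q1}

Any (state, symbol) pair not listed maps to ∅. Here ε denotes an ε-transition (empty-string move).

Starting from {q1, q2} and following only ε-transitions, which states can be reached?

{q0, q1, q2}

Begin with {q1, q2}.
ε-move q2 → q0; add q0.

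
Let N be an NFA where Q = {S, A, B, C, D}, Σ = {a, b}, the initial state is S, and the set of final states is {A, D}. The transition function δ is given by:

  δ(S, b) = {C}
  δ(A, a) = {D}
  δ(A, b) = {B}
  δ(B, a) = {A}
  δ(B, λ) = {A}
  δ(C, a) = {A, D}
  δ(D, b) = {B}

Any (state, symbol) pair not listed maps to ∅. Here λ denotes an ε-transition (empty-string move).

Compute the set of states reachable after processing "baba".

Start in {S}.
Read 'b': S→{C}; now {C}.
Read 'a': C→{A, D}; now {A, D}.
Read 'b': A→{B}, D→{B}; union {B}; ε-closure = {A, B}.
Read 'a': A→{D}, B→{A}; now {A, D}.

{A, D}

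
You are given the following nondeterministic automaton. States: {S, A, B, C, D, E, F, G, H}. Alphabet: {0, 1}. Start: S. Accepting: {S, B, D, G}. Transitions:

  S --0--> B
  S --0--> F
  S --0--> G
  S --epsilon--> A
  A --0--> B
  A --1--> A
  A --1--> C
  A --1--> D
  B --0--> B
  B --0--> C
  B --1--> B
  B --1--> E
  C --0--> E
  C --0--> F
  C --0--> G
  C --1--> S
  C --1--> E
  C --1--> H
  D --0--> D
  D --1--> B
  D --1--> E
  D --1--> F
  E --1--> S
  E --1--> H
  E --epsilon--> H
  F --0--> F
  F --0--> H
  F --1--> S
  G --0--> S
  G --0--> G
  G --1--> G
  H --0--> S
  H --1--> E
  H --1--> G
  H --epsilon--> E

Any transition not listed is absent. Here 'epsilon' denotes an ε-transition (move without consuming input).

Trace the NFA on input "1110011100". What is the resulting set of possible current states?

{S, A, B, C, D, E, F, G, H}

Start: ε-closure({S}) = {S, A}.
Read '1': S→∅, A→{A, C, D}; now {A, C, D}.
Read '1': A→{A, C, D}, C→{S, E, H}, D→{B, E, F}; now {S, A, B, C, D, E, F, H}.
Read '1': S→∅, A→{A, C, D}, B→{B, E}, C→{S, E, H}, D→{B, E, F}, E→{S, H}, F→{S}, H→{E, G}; now {S, A, B, C, D, E, F, G, H}.
Read '0': S→{B, F, G}, A→{B}, B→{B, C}, C→{E, F, G}, D→{D}, E→∅, F→{F, H}, G→{S, G}, H→{S}; union {S, B, C, D, E, F, G, H}; ε-closure = {S, A, B, C, D, E, F, G, H}.
Read '0': S→{B, F, G}, A→{B}, B→{B, C}, C→{E, F, G}, D→{D}, E→∅, F→{F, H}, G→{S, G}, H→{S}; union {S, B, C, D, E, F, G, H}; ε-closure = {S, A, B, C, D, E, F, G, H}.
Read '1': S→∅, A→{A, C, D}, B→{B, E}, C→{S, E, H}, D→{B, E, F}, E→{S, H}, F→{S}, G→{G}, H→{E, G}; now {S, A, B, C, D, E, F, G, H}.
Read '1': S→∅, A→{A, C, D}, B→{B, E}, C→{S, E, H}, D→{B, E, F}, E→{S, H}, F→{S}, G→{G}, H→{E, G}; now {S, A, B, C, D, E, F, G, H}.
Read '1': S→∅, A→{A, C, D}, B→{B, E}, C→{S, E, H}, D→{B, E, F}, E→{S, H}, F→{S}, G→{G}, H→{E, G}; now {S, A, B, C, D, E, F, G, H}.
Read '0': S→{B, F, G}, A→{B}, B→{B, C}, C→{E, F, G}, D→{D}, E→∅, F→{F, H}, G→{S, G}, H→{S}; union {S, B, C, D, E, F, G, H}; ε-closure = {S, A, B, C, D, E, F, G, H}.
Read '0': S→{B, F, G}, A→{B}, B→{B, C}, C→{E, F, G}, D→{D}, E→∅, F→{F, H}, G→{S, G}, H→{S}; union {S, B, C, D, E, F, G, H}; ε-closure = {S, A, B, C, D, E, F, G, H}.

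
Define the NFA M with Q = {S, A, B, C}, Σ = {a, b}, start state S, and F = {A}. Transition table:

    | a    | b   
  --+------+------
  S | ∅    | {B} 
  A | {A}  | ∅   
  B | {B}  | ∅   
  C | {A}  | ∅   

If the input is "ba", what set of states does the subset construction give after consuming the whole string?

Start in {S}.
Read 'b': S→{B}; now {B}.
Read 'a': B→{B}; now {B}.

{B}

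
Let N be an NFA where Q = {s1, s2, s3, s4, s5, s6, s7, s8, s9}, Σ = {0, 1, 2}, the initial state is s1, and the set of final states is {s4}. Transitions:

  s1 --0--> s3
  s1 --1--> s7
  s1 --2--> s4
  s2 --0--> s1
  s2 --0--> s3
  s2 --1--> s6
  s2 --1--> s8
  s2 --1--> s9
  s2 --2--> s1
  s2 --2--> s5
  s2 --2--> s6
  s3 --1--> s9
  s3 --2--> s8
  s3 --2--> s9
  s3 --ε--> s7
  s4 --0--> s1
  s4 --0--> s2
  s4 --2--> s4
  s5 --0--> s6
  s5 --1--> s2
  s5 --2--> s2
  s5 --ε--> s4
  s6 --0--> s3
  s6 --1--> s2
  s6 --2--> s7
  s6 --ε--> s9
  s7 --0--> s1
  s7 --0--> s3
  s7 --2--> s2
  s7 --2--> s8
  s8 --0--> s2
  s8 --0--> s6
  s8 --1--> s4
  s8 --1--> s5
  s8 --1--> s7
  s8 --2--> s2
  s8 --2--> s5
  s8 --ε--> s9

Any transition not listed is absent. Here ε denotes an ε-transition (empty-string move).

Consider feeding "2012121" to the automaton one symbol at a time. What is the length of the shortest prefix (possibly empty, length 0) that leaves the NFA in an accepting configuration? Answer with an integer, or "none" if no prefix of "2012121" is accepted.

1

Start in {s1}.
Read '2': {s1} → {s4}.
None of the earlier sets intersect F, but {s4} does.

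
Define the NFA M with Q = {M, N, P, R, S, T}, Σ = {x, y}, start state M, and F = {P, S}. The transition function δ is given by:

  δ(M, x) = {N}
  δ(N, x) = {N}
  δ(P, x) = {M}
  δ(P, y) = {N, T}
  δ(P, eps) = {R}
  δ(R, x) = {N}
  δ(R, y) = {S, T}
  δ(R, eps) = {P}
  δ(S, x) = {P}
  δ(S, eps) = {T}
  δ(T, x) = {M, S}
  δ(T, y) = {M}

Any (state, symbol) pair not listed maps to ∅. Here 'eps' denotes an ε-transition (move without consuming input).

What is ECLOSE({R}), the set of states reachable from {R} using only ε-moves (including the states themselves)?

{P, R}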